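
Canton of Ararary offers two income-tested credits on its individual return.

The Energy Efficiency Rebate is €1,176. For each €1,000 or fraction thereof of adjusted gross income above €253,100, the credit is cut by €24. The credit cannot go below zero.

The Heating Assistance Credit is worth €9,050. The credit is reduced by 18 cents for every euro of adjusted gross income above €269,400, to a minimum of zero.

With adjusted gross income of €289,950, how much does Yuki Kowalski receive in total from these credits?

Energy Efficiency Rebate: income exceeds €253,100 by €36,850, which is 37 full-or-partial €1,000 increments; reduction = 37 × €24 = €888, leaving €288.
Heating Assistance Credit: 18% of the €20,550 excess over €269,400 is €3,699; credit = €9,050 − €3,699 = €5,351.
Total: €288 + €5,351 = €5,639.

€5,639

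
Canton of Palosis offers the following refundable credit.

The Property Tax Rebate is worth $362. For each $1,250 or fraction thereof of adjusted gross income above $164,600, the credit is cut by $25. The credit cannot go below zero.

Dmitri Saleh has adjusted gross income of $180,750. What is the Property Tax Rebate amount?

$37

Property Tax Rebate: income exceeds $164,600 by $16,150, which is 13 full-or-partial $1,250 increments; reduction = 13 × $25 = $325, leaving $37.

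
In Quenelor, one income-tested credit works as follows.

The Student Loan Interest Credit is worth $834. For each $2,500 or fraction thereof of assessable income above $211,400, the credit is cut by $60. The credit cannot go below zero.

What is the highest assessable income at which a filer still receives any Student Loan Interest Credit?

$243,900

After 13 increments the reduction is 13 × $60 = $780, leaving $54; one more increment wipes it out. Increment 13 ends at excess 13 × $2,500 = $32,500, so the highest qualifying income is $211,400 + $32,500 = $243,900.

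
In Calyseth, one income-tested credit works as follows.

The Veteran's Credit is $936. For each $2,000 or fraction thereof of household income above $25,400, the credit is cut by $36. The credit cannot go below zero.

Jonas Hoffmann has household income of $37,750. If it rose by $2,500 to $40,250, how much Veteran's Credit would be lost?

$36

At $37,750 — income exceeds $25,400 by $12,350, which is 7 full-or-partial $2,000 increments; reduction = 7 × $36 = $252, leaving $684.
At $40,250 — income exceeds $25,400 by $14,850, which is 8 full-or-partial $2,000 increments; reduction = 8 × $36 = $288, leaving $648.
Lost: $684 − $648 = $36.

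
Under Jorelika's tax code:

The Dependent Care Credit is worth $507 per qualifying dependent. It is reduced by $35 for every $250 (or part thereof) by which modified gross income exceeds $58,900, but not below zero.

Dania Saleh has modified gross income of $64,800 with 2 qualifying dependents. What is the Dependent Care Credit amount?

Dependent Care Credit: base = 2 × $507 = $1,014. income exceeds $58,900 by $5,900, which is 24 full-or-partial $250 increments; reduction = 24 × $35 = $840, leaving $174.

$174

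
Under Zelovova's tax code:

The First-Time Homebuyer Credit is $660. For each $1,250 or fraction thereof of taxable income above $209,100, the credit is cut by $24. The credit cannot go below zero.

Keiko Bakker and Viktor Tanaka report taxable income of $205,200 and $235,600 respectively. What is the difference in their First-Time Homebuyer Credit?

$528

Keiko ($205,200): First-Time Homebuyer Credit: $205,200 is at or below the $209,100 threshold, so the full $660 applies.
Viktor ($235,600): First-Time Homebuyer Credit: income exceeds $209,100 by $26,500, which is 22 full-or-partial $1,250 increments; reduction = 22 × $24 = $528, leaving $132.
Difference: |$660 − $132| = $528.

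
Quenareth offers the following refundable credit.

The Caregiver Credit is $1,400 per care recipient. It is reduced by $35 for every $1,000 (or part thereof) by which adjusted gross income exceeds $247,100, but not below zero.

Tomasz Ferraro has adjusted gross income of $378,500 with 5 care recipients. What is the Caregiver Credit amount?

Caregiver Credit: base = 5 × $1,400 = $7,000. income exceeds $247,100 by $131,400, which is 132 full-or-partial $1,000 increments; reduction = 132 × $35 = $4,620, leaving $2,380.

$2,380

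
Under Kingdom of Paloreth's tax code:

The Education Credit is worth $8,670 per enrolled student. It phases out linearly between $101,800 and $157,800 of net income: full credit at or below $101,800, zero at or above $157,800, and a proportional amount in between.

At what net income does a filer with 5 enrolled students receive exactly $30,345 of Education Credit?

$118,600

Full credit = 5 × $8,670 = $43,350.
$30,345 is 30,345/43,350 of the full $43,350, so 13,005/43,350 of the $56,000 range has been used: income = $101,800 + $56,000 × 13,005/43,350 = $118,600.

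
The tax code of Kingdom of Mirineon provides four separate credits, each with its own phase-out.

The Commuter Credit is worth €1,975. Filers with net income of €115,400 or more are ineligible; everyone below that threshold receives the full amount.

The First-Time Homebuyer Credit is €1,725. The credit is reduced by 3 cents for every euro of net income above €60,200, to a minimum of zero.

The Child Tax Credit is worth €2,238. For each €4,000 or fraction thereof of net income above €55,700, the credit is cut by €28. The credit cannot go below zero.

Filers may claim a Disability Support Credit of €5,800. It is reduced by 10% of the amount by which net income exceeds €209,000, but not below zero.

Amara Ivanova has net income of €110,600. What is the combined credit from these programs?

Commuter Credit: €110,600 is below the €115,400 cutoff, so the full €1,975 applies.
First-Time Homebuyer Credit: 3% of the €50,400 excess over €60,200 is €1,512; credit = €1,725 − €1,512 = €213.
Child Tax Credit: income exceeds €55,700 by €54,900, which is 14 full-or-partial €4,000 increments; reduction = 14 × €28 = €392, leaving €1,846.
Disability Support Credit: €110,600 is at or below the €209,000 threshold, so the full €5,800 applies.
Total: €1,975 + €213 + €1,846 + €5,800 = €9,834.

€9,834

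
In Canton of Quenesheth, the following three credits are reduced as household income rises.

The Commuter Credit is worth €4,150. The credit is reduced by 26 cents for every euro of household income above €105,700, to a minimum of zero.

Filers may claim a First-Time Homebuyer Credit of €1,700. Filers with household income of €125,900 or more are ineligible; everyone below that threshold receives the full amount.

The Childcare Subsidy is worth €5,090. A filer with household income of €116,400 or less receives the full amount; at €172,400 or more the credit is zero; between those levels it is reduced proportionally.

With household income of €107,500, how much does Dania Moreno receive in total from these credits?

€10,472

Commuter Credit: 26% of the €1,800 excess over €105,700 is €468; credit = €4,150 − €468 = €3,682.
First-Time Homebuyer Credit: €107,500 is below the €125,900 cutoff, so the full €1,700 applies.
Childcare Subsidy: €107,500 is at or below the €116,400 threshold, so the full €5,090 applies.
Total: €3,682 + €1,700 + €5,090 = €10,472.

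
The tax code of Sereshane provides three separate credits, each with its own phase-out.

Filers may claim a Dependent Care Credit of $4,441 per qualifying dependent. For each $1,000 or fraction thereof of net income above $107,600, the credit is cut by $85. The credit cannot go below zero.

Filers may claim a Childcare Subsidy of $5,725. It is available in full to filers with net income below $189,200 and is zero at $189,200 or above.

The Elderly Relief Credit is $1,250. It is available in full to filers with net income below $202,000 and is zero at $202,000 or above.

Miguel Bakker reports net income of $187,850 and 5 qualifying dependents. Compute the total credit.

$22,295

Dependent Care Credit: base = 5 × $4,441 = $22,205. income exceeds $107,600 by $80,250, which is 81 full-or-partial $1,000 increments; reduction = 81 × $85 = $6,885, leaving $15,320.
Childcare Subsidy: $187,850 is below the $189,200 cutoff, so the full $5,725 applies.
Elderly Relief Credit: $187,850 is below the $202,000 cutoff, so the full $1,250 applies.
Total: $15,320 + $5,725 + $1,250 = $22,295.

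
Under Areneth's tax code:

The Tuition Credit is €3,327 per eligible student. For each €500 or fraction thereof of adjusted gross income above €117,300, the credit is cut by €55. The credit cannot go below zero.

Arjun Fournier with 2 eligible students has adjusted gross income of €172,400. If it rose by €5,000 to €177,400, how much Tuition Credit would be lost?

At €172,400 — base = 2 × €3,327 = €6,654. income exceeds €117,300 by €55,100, which is 111 full-or-partial €500 increments; reduction = 111 × €55 = €6,105, leaving €549.
At €177,400 — base = 2 × €3,327 = €6,654. income exceeds €117,300 by €60,100 → 121 increments × €55 = €6,655 ≥ base, so the credit is €0.
Lost: €549 − €0 = €549.

€549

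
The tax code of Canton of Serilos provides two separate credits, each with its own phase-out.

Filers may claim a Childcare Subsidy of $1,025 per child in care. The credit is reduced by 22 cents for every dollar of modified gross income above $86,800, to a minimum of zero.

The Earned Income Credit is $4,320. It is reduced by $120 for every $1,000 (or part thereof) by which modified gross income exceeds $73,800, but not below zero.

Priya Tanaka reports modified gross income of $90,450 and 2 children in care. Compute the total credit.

Childcare Subsidy: base = 2 × $1,025 = $2,050. 22% of the $3,650 excess over $86,800 is $803; credit = $2,050 − $803 = $1,247.
Earned Income Credit: income exceeds $73,800 by $16,650, which is 17 full-or-partial $1,000 increments; reduction = 17 × $120 = $2,040, leaving $2,280.
Total: $1,247 + $2,280 = $3,527.

$3,527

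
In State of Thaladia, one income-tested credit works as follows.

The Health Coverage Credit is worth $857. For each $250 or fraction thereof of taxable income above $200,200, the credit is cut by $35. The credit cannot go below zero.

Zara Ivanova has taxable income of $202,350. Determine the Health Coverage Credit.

$542

Health Coverage Credit: income exceeds $200,200 by $2,150, which is 9 full-or-partial $250 increments; reduction = 9 × $35 = $315, leaving $542.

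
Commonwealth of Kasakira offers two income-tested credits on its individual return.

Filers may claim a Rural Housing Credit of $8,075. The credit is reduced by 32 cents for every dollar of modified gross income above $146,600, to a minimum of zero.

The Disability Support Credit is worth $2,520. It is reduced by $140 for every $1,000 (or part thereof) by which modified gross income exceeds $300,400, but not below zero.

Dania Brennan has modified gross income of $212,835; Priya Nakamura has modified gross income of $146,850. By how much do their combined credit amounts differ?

$7,995

Dania ($212,835): Rural Housing Credit: 32% of the $66,235 excess over $146,600 is $21,195.20 ≥ base, so the credit is $0. Disability Support Credit: $212,835 is at or below the $300,400 threshold, so the full $2,520 applies. total $0 + $2,520 = $2,520
Priya ($146,850): Rural Housing Credit: 32% of the $250 excess over $146,600 is $80; credit = $8,075 − $80 = $7,995. Disability Support Credit: $146,850 is at or below the $300,400 threshold, so the full $2,520 applies. total $7,995 + $2,520 = $10,515
Difference: |$2,520 − $10,515| = $7,995.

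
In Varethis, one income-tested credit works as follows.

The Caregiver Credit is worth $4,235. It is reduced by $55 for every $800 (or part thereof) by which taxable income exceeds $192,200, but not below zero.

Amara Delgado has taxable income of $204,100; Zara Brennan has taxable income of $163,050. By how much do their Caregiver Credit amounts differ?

Amara ($204,100): Caregiver Credit: income exceeds $192,200 by $11,900, which is 15 full-or-partial $800 increments; reduction = 15 × $55 = $825, leaving $3,410.
Zara ($163,050): Caregiver Credit: $163,050 is at or below the $192,200 threshold, so the full $4,235 applies.
Difference: |$3,410 − $4,235| = $825.

$825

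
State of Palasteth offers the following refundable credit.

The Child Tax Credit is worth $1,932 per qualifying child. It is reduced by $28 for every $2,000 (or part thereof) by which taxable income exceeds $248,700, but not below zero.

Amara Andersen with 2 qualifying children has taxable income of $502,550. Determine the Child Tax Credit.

$308

Child Tax Credit: base = 2 × $1,932 = $3,864. income exceeds $248,700 by $253,850, which is 127 full-or-partial $2,000 increments; reduction = 127 × $28 = $3,556, leaving $308.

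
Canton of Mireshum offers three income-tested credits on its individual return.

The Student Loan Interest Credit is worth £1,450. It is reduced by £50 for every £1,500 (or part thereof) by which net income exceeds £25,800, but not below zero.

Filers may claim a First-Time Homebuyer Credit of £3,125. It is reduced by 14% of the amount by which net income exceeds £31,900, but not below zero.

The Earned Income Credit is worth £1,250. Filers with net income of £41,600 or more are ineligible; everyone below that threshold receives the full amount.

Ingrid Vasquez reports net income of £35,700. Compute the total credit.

£4,943

Student Loan Interest Credit: income exceeds £25,800 by £9,900, which is 7 full-or-partial £1,500 increments; reduction = 7 × £50 = £350, leaving £1,100.
First-Time Homebuyer Credit: 14% of the £3,800 excess over £31,900 is £532; credit = £3,125 − £532 = £2,593.
Earned Income Credit: £35,700 is below the £41,600 cutoff, so the full £1,250 applies.
Total: £1,100 + £2,593 + £1,250 = £4,943.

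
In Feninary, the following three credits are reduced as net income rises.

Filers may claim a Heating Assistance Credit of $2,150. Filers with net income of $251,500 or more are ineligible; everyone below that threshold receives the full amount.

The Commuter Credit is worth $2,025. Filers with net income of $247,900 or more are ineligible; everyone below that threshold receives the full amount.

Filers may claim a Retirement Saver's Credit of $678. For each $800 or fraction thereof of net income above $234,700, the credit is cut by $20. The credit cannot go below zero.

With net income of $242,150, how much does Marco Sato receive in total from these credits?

Heating Assistance Credit: $242,150 is below the $251,500 cutoff, so the full $2,150 applies.
Commuter Credit: $242,150 is below the $247,900 cutoff, so the full $2,025 applies.
Retirement Saver's Credit: income exceeds $234,700 by $7,450, which is 10 full-or-partial $800 increments; reduction = 10 × $20 = $200, leaving $478.
Total: $2,150 + $2,025 + $478 = $4,653.

$4,653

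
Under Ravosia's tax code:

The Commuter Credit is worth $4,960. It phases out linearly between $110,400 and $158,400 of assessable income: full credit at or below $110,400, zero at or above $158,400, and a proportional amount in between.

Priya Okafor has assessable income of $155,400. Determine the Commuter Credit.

Commuter Credit: $155,400 is $45,000 into a $48,000 phase-out range, leaving 3,000/48,000 of the credit: $4,960 × 3,000/48,000 = $310.

$310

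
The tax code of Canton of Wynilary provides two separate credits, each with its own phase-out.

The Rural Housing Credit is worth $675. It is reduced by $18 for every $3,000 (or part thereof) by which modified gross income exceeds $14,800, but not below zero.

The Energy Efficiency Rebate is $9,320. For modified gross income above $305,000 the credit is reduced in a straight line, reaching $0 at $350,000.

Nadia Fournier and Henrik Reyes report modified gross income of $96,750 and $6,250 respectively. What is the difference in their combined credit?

Nadia ($96,750): Rural Housing Credit: income exceeds $14,800 by $81,950, which is 28 full-or-partial $3,000 increments; reduction = 28 × $18 = $504, leaving $171. Energy Efficiency Rebate: $96,750 is at or below the $305,000 threshold, so the full $9,320 applies. total $171 + $9,320 = $9,491
Henrik ($6,250): Rural Housing Credit: $6,250 is at or below the $14,800 threshold, so the full $675 applies. Energy Efficiency Rebate: $6,250 is at or below the $305,000 threshold, so the full $9,320 applies. total $675 + $9,320 = $9,995
Difference: |$9,491 − $9,995| = $504.

$504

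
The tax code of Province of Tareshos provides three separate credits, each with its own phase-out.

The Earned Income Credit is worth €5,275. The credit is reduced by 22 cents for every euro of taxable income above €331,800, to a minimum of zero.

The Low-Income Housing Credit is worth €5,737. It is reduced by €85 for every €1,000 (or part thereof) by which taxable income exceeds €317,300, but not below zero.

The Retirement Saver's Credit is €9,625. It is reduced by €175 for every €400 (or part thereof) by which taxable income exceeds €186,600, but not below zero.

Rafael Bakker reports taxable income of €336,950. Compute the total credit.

€8,179

Earned Income Credit: 22% of the €5,150 excess over €331,800 is €1,133; credit = €5,275 − €1,133 = €4,142.
Low-Income Housing Credit: income exceeds €317,300 by €19,650, which is 20 full-or-partial €1,000 increments; reduction = 20 × €85 = €1,700, leaving €4,037.
Retirement Saver's Credit: income exceeds €186,600 by €150,350 → 376 increments × €175 = €65,800 ≥ base, so the credit is €0.
Total: €4,142 + €4,037 + €0 = €8,179.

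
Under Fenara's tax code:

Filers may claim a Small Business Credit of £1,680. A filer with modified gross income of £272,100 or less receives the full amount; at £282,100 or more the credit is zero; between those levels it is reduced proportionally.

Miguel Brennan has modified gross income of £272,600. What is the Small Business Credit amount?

£1,596

Small Business Credit: £272,600 is £500 into a £10,000 phase-out range, leaving 9,500/10,000 of the credit: £1,680 × 9,500/10,000 = £1,596.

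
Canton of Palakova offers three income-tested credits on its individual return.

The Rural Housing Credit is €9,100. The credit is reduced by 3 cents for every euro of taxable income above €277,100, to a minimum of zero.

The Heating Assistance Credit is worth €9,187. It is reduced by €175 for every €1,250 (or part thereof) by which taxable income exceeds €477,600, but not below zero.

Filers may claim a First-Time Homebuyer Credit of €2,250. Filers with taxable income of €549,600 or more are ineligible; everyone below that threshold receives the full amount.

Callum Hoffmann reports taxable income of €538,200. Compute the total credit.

€4,129

Rural Housing Credit: 3% of the €261,100 excess over €277,100 is €7,833; credit = €9,100 − €7,833 = €1,267.
Heating Assistance Credit: income exceeds €477,600 by €60,600, which is 49 full-or-partial €1,250 increments; reduction = 49 × €175 = €8,575, leaving €612.
First-Time Homebuyer Credit: €538,200 is below the €549,600 cutoff, so the full €2,250 applies.
Total: €1,267 + €612 + €2,250 = €4,129.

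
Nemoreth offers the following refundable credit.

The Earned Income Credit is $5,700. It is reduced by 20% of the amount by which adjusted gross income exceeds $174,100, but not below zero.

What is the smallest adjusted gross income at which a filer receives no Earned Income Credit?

The credit falls by 20% of each dollar above $174,100, so it reaches zero when the excess is $5,700 / 20% = $28,500: income = $174,100 + $28,500 = $202,600.

$202,600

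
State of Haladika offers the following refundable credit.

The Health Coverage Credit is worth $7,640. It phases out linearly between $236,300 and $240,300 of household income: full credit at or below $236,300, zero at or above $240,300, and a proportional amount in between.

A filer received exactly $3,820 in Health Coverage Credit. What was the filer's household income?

$238,300

$3,820 is 3,820/7,640 of the full $7,640, so 3,820/7,640 of the $4,000 range has been used: income = $236,300 + $4,000 × 3,820/7,640 = $238,300.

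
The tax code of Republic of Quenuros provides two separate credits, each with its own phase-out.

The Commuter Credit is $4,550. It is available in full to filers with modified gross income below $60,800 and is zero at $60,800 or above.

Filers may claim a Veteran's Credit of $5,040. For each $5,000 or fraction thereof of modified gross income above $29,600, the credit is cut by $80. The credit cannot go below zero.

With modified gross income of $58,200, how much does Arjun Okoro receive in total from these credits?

$9,110

Commuter Credit: $58,200 is below the $60,800 cutoff, so the full $4,550 applies.
Veteran's Credit: income exceeds $29,600 by $28,600, which is 6 full-or-partial $5,000 increments; reduction = 6 × $80 = $480, leaving $4,560.
Total: $4,550 + $4,560 = $9,110.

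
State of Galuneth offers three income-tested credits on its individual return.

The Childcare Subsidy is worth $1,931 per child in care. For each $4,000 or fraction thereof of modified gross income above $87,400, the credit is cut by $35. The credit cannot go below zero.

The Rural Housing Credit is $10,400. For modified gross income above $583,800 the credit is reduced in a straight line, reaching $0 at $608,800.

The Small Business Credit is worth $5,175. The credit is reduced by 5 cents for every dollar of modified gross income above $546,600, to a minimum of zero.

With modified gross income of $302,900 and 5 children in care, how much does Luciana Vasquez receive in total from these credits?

$23,340

Childcare Subsidy: base = 5 × $1,931 = $9,655. income exceeds $87,400 by $215,500, which is 54 full-or-partial $4,000 increments; reduction = 54 × $35 = $1,890, leaving $7,765.
Rural Housing Credit: $302,900 is at or below the $583,800 threshold, so the full $10,400 applies.
Small Business Credit: $302,900 is at or below the $546,600 threshold, so the full $5,175 applies.
Total: $7,765 + $10,400 + $5,175 = $23,340.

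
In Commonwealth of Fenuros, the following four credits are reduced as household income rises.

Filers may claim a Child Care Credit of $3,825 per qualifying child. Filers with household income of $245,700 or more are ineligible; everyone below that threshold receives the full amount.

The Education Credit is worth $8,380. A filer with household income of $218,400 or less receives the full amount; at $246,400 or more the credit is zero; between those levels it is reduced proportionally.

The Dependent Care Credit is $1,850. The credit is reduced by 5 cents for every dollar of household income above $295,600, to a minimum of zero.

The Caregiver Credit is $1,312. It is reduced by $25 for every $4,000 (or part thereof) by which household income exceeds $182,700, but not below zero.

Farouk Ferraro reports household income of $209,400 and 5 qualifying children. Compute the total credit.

$30,492

Child Care Credit: base = 5 × $3,825 = $19,125. $209,400 is below the $245,700 cutoff, so the full $19,125 applies.
Education Credit: $209,400 is at or below the $218,400 threshold, so the full $8,380 applies.
Dependent Care Credit: $209,400 is at or below the $295,600 threshold, so the full $1,850 applies.
Caregiver Credit: income exceeds $182,700 by $26,700, which is 7 full-or-partial $4,000 increments; reduction = 7 × $25 = $175, leaving $1,137.
Total: $19,125 + $8,380 + $1,850 + $1,137 = $30,492.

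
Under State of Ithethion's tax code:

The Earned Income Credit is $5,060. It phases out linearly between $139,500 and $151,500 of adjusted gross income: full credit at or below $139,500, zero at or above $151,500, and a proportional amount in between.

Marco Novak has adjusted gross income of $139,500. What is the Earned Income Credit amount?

Earned Income Credit: $139,500 is at or below the $139,500 threshold, so the full $5,060 applies.

$5,060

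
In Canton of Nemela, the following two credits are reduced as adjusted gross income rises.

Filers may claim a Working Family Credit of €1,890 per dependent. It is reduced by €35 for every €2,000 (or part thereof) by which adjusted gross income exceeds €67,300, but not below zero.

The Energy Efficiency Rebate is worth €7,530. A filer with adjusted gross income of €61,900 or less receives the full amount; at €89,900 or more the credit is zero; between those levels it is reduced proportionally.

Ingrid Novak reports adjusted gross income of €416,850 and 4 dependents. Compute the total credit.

Working Family Credit: base = 4 × €1,890 = €7,560. income exceeds €67,300 by €349,550, which is 175 full-or-partial €2,000 increments; reduction = 175 × €35 = €6,125, leaving €1,435.
Energy Efficiency Rebate: €416,850 is at or above €89,900, so the credit is €0.
Total: €1,435 + €0 = €1,435.

€1,435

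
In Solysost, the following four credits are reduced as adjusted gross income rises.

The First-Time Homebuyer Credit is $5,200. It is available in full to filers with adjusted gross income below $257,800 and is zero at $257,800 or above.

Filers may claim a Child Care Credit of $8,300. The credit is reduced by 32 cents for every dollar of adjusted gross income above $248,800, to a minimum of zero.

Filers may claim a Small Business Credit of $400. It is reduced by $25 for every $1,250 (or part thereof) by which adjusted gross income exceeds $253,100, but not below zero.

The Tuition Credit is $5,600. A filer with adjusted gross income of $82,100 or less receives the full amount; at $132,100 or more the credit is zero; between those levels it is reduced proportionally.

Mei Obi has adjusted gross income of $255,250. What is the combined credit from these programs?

First-Time Homebuyer Credit: $255,250 is below the $257,800 cutoff, so the full $5,200 applies.
Child Care Credit: 32% of the $6,450 excess over $248,800 is $2,064; credit = $8,300 − $2,064 = $6,236.
Small Business Credit: income exceeds $253,100 by $2,150, which is 2 full-or-partial $1,250 increments; reduction = 2 × $25 = $50, leaving $350.
Tuition Credit: $255,250 is at or above $132,100, so the credit is $0.
Total: $5,200 + $6,236 + $350 + $0 = $11,786.

$11,786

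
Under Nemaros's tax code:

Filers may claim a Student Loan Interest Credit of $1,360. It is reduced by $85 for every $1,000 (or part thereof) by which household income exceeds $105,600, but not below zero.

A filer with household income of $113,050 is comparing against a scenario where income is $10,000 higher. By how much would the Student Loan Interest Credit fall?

At $113,050 — income exceeds $105,600 by $7,450, which is 8 full-or-partial $1,000 increments; reduction = 8 × $85 = $680, leaving $680.
At $123,050 — income exceeds $105,600 by $17,450 → 18 increments × $85 = $1,530 ≥ base, so the credit is $0.
Lost: $680 − $0 = $680.

$680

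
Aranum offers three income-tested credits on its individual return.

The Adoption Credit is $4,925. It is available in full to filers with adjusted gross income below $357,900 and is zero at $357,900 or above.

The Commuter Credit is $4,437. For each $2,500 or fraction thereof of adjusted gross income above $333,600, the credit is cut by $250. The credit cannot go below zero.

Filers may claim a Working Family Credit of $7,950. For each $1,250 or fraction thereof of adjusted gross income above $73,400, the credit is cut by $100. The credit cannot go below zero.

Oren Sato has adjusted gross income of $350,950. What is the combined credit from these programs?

Adoption Credit: $350,950 is below the $357,900 cutoff, so the full $4,925 applies.
Commuter Credit: income exceeds $333,600 by $17,350, which is 7 full-or-partial $2,500 increments; reduction = 7 × $250 = $1,750, leaving $2,687.
Working Family Credit: income exceeds $73,400 by $277,550 → 223 increments × $100 = $22,300 ≥ base, so the credit is $0.
Total: $4,925 + $2,687 + $0 = $7,612.

$7,612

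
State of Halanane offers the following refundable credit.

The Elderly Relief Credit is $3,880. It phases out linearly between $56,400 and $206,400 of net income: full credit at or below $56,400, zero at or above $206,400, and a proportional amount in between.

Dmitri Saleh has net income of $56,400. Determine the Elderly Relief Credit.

$3,880

Elderly Relief Credit: $56,400 is at or below the $56,400 threshold, so the full $3,880 applies.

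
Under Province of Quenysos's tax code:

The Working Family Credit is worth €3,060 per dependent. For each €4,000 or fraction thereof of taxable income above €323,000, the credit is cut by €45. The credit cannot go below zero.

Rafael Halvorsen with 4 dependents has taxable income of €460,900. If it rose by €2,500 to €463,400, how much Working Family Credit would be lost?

€45

At €460,900 — base = 4 × €3,060 = €12,240. income exceeds €323,000 by €137,900, which is 35 full-or-partial €4,000 increments; reduction = 35 × €45 = €1,575, leaving €10,665.
At €463,400 — base = 4 × €3,060 = €12,240. income exceeds €323,000 by €140,400, which is 36 full-or-partial €4,000 increments; reduction = 36 × €45 = €1,620, leaving €10,620.
Lost: €10,665 − €10,620 = €45.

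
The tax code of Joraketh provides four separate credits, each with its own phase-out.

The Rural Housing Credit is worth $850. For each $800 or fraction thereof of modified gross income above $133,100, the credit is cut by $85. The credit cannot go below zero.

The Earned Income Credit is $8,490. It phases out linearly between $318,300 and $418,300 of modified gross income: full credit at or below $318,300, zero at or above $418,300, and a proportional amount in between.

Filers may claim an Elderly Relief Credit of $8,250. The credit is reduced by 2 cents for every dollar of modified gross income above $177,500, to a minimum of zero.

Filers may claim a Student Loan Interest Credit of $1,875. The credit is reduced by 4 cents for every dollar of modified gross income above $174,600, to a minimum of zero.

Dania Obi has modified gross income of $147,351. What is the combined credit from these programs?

Rural Housing Credit: income exceeds $133,100 by $14,251 → 18 increments × $85 = $1,530 ≥ base, so the credit is $0.
Earned Income Credit: $147,351 is at or below the $318,300 threshold, so the full $8,490 applies.
Elderly Relief Credit: $147,351 is at or below the $177,500 threshold, so the full $8,250 applies.
Student Loan Interest Credit: $147,351 is at or below the $174,600 threshold, so the full $1,875 applies.
Total: $0 + $8,490 + $8,250 + $1,875 = $18,615.

$18,615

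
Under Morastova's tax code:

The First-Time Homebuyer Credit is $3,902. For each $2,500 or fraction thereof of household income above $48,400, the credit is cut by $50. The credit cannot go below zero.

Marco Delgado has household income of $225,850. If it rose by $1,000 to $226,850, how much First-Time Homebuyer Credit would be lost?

At $225,850 — income exceeds $48,400 by $177,450, which is 71 full-or-partial $2,500 increments; reduction = 71 × $50 = $3,550, leaving $352.
At $226,850 — income exceeds $48,400 by $178,450, which is 72 full-or-partial $2,500 increments; reduction = 72 × $50 = $3,600, leaving $302.
Lost: $352 − $302 = $50.

$50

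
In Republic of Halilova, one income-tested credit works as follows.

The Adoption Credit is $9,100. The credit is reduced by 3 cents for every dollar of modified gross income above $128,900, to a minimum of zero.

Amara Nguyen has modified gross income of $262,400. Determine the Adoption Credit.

$5,095

Adoption Credit: 3% of the $133,500 excess over $128,900 is $4,005; credit = $9,100 − $4,005 = $5,095.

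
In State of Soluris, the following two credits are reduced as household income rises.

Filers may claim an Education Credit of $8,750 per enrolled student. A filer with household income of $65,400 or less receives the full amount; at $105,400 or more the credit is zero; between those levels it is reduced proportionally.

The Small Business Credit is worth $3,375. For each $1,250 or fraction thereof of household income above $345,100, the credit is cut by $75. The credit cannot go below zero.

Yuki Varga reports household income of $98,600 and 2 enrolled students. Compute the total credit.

Education Credit: base = 2 × $8,750 = $17,500. $98,600 is $33,200 into a $40,000 phase-out range, leaving 6,800/40,000 of the credit: $17,500 × 6,800/40,000 = $2,975.
Small Business Credit: $98,600 is at or below the $345,100 threshold, so the full $3,375 applies.
Total: $2,975 + $3,375 = $6,350.

$6,350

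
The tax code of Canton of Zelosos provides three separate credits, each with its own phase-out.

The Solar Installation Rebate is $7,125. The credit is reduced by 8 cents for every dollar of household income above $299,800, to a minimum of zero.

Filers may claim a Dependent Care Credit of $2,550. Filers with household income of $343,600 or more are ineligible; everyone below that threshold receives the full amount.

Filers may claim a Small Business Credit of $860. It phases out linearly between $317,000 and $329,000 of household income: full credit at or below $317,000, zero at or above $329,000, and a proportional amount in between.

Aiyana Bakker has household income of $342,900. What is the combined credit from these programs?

$6,227

Solar Installation Rebate: 8% of the $43,100 excess over $299,800 is $3,448; credit = $7,125 − $3,448 = $3,677.
Dependent Care Credit: $342,900 is below the $343,600 cutoff, so the full $2,550 applies.
Small Business Credit: $342,900 is at or above $329,000, so the credit is $0.
Total: $3,677 + $2,550 + $0 = $6,227.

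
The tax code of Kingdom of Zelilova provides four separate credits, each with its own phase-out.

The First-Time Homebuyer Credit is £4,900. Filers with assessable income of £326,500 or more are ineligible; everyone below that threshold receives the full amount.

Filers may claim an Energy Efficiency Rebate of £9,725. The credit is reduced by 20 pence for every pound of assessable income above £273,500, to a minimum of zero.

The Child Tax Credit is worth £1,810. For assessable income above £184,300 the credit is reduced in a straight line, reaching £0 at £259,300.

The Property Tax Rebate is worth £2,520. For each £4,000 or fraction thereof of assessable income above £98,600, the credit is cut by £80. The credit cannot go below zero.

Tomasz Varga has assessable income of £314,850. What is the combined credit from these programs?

First-Time Homebuyer Credit: £314,850 is below the £326,500 cutoff, so the full £4,900 applies.
Energy Efficiency Rebate: 20% of the £41,350 excess over £273,500 is £8,270; credit = £9,725 − £8,270 = £1,455.
Child Tax Credit: £314,850 is at or above £259,300, so the credit is £0.
Property Tax Rebate: income exceeds £98,600 by £216,250 → 55 increments × £80 = £4,400 ≥ base, so the credit is £0.
Total: £4,900 + £1,455 + £0 + £0 = £6,355.

£6,355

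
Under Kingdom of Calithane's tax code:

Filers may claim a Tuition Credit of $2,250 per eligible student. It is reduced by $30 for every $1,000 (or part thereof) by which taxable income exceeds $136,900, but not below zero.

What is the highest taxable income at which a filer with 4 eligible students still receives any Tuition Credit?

$435,900

Full credit = 4 × $2,250 = $9,000.
After 299 increments the reduction is 299 × $30 = $8,970, leaving $30; one more increment wipes it out. Increment 299 ends at excess 299 × $1,000 = $299,000, so the highest qualifying income is $136,900 + $299,000 = $435,900.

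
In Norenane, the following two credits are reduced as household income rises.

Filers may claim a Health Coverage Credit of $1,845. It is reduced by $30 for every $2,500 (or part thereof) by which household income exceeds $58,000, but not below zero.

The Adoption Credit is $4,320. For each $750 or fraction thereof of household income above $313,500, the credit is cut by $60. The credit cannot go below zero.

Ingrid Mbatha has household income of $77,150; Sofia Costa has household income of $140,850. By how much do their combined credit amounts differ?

$780

Ingrid ($77,150): Health Coverage Credit: income exceeds $58,000 by $19,150, which is 8 full-or-partial $2,500 increments; reduction = 8 × $30 = $240, leaving $1,605. Adoption Credit: $77,150 is at or below the $313,500 threshold, so the full $4,320 applies. total $1,605 + $4,320 = $5,925
Sofia ($140,850): Health Coverage Credit: income exceeds $58,000 by $82,850, which is 34 full-or-partial $2,500 increments; reduction = 34 × $30 = $1,020, leaving $825. Adoption Credit: $140,850 is at or below the $313,500 threshold, so the full $4,320 applies. total $825 + $4,320 = $5,145
Difference: |$5,925 − $5,145| = $780.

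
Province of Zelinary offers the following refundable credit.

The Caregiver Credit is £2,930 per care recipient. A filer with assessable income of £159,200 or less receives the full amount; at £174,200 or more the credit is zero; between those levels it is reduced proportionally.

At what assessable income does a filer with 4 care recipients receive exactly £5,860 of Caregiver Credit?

£166,700

Full credit = 4 × £2,930 = £11,720.
£5,860 is 5,860/11,720 of the full £11,720, so 5,860/11,720 of the £15,000 range has been used: income = £159,200 + £15,000 × 5,860/11,720 = £166,700.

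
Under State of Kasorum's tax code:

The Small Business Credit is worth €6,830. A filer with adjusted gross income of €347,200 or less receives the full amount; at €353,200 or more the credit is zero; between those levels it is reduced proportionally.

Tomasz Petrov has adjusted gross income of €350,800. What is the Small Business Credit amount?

Small Business Credit: €350,800 is €3,600 into a €6,000 phase-out range, leaving 2,400/6,000 of the credit: €6,830 × 2,400/6,000 = €2,732.

€2,732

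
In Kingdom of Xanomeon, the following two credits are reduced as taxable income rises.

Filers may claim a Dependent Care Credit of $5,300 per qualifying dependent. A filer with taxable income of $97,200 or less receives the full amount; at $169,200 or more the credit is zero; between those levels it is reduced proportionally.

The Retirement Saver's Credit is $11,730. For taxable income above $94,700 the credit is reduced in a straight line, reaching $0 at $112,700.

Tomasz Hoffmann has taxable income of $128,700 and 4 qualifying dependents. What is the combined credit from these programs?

Dependent Care Credit: base = 4 × $5,300 = $21,200. $128,700 is $31,500 into a $72,000 phase-out range, leaving 40,500/72,000 of the credit: $21,200 × 40,500/72,000 = $11,925.
Retirement Saver's Credit: $128,700 is at or above $112,700, so the credit is $0.
Total: $11,925 + $0 = $11,925.

$11,925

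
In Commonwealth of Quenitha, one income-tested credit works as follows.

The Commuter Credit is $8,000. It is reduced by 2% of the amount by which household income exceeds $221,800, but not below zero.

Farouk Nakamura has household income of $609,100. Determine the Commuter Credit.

$254

Commuter Credit: 2% of the $387,300 excess over $221,800 is $7,746; credit = $8,000 − $7,746 = $254.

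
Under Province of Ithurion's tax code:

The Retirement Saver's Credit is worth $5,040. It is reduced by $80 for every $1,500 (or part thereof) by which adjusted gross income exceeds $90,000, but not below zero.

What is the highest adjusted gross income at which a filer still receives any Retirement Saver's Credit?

After 62 increments the reduction is 62 × $80 = $4,960, leaving $80; one more increment wipes it out. Increment 62 ends at excess 62 × $1,500 = $93,000, so the highest qualifying income is $90,000 + $93,000 = $183,000.

$183,000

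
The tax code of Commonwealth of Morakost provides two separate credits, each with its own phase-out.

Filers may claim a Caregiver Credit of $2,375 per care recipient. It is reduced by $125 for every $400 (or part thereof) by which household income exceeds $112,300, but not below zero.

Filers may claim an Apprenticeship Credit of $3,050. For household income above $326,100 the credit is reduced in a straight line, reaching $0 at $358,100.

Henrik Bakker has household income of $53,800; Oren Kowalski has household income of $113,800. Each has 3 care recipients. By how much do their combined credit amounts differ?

Henrik ($53,800): Caregiver Credit: base = 3 × $2,375 = $7,125. $53,800 is at or below the $112,300 threshold, so the full $7,125 applies. Apprenticeship Credit: $53,800 is at or below the $326,100 threshold, so the full $3,050 applies. total $7,125 + $3,050 = $10,175
Oren ($113,800): Caregiver Credit: base = 3 × $2,375 = $7,125. income exceeds $112,300 by $1,500, which is 4 full-or-partial $400 increments; reduction = 4 × $125 = $500, leaving $6,625. Apprenticeship Credit: $113,800 is at or below the $326,100 threshold, so the full $3,050 applies. total $6,625 + $3,050 = $9,675
Difference: |$10,175 − $9,675| = $500.

$500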